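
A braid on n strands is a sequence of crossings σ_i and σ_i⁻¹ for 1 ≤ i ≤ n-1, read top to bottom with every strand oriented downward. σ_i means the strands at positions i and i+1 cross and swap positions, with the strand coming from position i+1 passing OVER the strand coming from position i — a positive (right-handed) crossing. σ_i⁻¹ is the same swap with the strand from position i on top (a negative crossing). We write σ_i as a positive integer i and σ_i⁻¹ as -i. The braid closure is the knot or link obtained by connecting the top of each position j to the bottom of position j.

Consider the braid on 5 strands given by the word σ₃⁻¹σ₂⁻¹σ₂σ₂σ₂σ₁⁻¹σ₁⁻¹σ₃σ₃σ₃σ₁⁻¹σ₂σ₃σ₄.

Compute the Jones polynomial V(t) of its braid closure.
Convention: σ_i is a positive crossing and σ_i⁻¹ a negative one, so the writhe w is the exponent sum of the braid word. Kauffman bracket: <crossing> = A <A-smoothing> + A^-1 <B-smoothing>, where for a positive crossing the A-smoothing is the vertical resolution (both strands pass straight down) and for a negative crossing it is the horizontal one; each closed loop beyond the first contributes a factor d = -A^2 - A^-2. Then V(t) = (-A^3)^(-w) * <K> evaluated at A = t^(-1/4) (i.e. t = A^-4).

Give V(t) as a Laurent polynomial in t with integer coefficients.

t^7 - 2*t^6 + 2*t^5 - 5*t^4 + 5*t^3 - 3*t^2 + 5*t - 2 + t^-1 - t^-2

Derivation:
The presented braid s3^-1 s2^-1 s2 s2 s2 s1^-1 s1^-1 s3 s3 s3 s1^-1 s2 s3 s4 on 5 strands reduces by inverse Markov moves (closure unchanged at each step):
  Destabilize: the word has the form β·s4 where s4 occurs only as the final letter (β ∈ B_4); drop it and the last strand → 4 strands.
  Deconjugate: the word is γ·β·γ⁻¹ with γ = s3^-1 s2^-1 (prefix) and γ⁻¹ = s2 s3 (suffix); strip both.
Reduced to β = s2 s2 s2 s1^-1 s1^-1 s3 s3 s3 s1^-1 on 4 strands, 9 crossings.
Compute on β:
Braid: s2 s2 s2 s1^-1 s1^-1 s3 s3 s3 s1^-1 on 4 strands, 9 crossings.
Writhe w = (#positive) - (#negative) = 6 - 3 = 3.
Enumerate smoothing states for the bracket polynomial. There are 2^9 = 512 states.
Smooth each crossing (0=||, 1=⌣⌢); contribution A^(Σ sign_k(1-2s_k)) * d^(L-1).
Tabulate the states by total A-exponent and number of loops L (A-exp: L × count):
  A^9: L=5 ×1
  A^7: L=4 ×9
  A^5: L=3 ×30, L=5 ×6
  A^3: L=2 ×45, L=4 ×37, L=6 ×2
  A^1: L=1 ×27, L=3 ×78, L=5 ×21
  A^-1: L=2 ×63, L=4 ×57, L=6 ×6
  A^-3: L=3 ×63, L=5 ×20, L=7 ×1
  A^-5: L=4 ×33, L=6 ×3
  A^-7: L=5 ×9
  A^-9: L=6 ×1
Each group contributes A^e * Σ count * d^(L-1):
Powers of d = -A^2 - A^-2: d^2 = A^4 + 2 + A^-4; d^3 = -A^6 - 3*A^2 - 3*A^-2 - A^-6; d^4 = A^8 + 4*A^4 + 6 + 4*A^-4 + A^-8; d^5 = -A^10 - 5*A^6 - 10*A^2 - 10*A^-2 - 5*A^-6 - A^-10; d^6 = A^12 + 6*A^8 + 15*A^4 + 20 + 15*A^-4 + 6*A^-8 + A^-12.
  A^9 * (d^4) = A^17 + 4*A^13 + 6*A^9 + 4*A^5 + A
  A^7 * (9*d^3) = -9*A^13 - 27*A^9 - 27*A^5 - 9*A
  A^5 * (30*d^2 + 6*d^4) = 6*A^13 + 54*A^9 + 96*A^5 + 54*A + 6*A^-3
  A^3 * (45*d + 37*d^3 + 2*d^5) = -2*A^13 - 47*A^9 - 176*A^5 - 176*A - 47*A^-3 - 2*A^-7
  A^1 * (27 + 78*d^2 + 21*d^4) = 21*A^9 + 162*A^5 + 309*A + 162*A^-3 + 21*A^-7
  A^-1 * (63*d + 57*d^3 + 6*d^5) = -6*A^9 - 87*A^5 - 294*A - 294*A^-3 - 87*A^-7 - 6*A^-11
  A^-3 * (63*d^2 + 20*d^4 + d^6) = A^9 + 26*A^5 + 158*A + 266*A^-3 + 158*A^-7 + 26*A^-11 + A^-15
  A^-5 * (33*d^3 + 3*d^5) = -3*A^5 - 48*A - 129*A^-3 - 129*A^-7 - 48*A^-11 - 3*A^-15
  A^-7 * (9*d^4) = 9*A + 36*A^-3 + 54*A^-7 + 36*A^-11 + 9*A^-15
  A^-9 * (d^5) = -A - 5*A^-3 - 10*A^-7 - 10*A^-11 - 5*A^-15 - A^-19
Summing the groups: <K> = A^17 - A^13 + 2*A^9 - 5*A^5 + 3*A - 5*A^-3 + 5*A^-7 - 2*A^-11 + 2*A^-15 - A^-19
Normalise by the writhe: (-A^3)^(-w) = (-A^3)^(-3) = -A^-9, so f(A) = -A^-9 * <K> = -A^8 + A^4 - 2 + 5*A^-4 - 3*A^-8 + 5*A^-12 - 5*A^-16 + 2*A^-20 - 2*A^-24 + A^-28.
Substitute A = t^(-1/4), i.e. A^e → t^(-e/4): V(t) = t^7 - 2*t^6 + 2*t^5 - 5*t^4 + 5*t^3 - 3*t^2 + 5*t - 2 + t^-1 - t^-2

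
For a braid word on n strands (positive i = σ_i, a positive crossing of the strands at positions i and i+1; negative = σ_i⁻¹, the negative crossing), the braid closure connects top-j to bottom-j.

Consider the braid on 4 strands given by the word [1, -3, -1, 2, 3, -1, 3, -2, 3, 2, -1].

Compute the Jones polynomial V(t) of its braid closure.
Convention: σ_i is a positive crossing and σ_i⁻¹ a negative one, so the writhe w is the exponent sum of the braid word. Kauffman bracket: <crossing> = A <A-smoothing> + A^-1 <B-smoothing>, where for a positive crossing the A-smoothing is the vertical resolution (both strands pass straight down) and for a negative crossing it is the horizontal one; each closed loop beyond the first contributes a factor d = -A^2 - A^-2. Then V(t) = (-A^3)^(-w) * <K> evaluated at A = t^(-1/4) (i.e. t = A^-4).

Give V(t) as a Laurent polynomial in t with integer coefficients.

The presented braid s1 s3^-1 s1^-1 s2 s3 s1^-1 s3 s2^-1 s3 s2 s1^-1 on 4 strands reduces by inverse Markov moves (closure unchanged at each step):
  Deconjugate: the word is γ·β·γ⁻¹ with γ = s1 (prefix) and γ⁻¹ = s1^-1 (suffix); strip both.
Reduced to β = s3^-1 s1^-1 s2 s3 s1^-1 s3 s2^-1 s3 s2 on 4 strands, 9 crossings.
Compute on β:
Braid: s3^-1 s1^-1 s2 s3 s1^-1 s3 s2^-1 s3 s2 on 4 strands, 9 crossings.
Writhe w = (#positive) - (#negative) = 5 - 4 = 1.
Enumerate smoothing states for the bracket polynomial. There are 2^9 = 512 states.
For each crossing: s=0 is the vertical smoothing, s=1 horizontal. Crossing k contributes A^(sign_k * (1 - 2*s_k)); loop factor d = -A^2 - A^-2.
Tabulate the states by total A-exponent and number of loops L (A-exp: L × count):
  A^9: L=2 ×1
  A^7: L=1 ×3, L=3 ×6
  A^5: L=2 ×26, L=4 ×10
  A^3: L=1 ×21, L=3 ×58, L=5 ×5
  A^1: L=2 ×86, L=4 ×39, L=6 ×1
  A^-1: L=1 ×35, L=3 ×80, L=5 ×11
  A^-3: L=2 ×53, L=4 ×30, L=6 ×1
  A^-5: L=3 ×32, L=5 ×4
  A^-7: L=4 ×9
  A^-9: L=5 ×1
Each group contributes A^e * Σ count * d^(L-1):
Powers of d = -A^2 - A^-2: d^2 = A^4 + 2 + A^-4; d^3 = -A^6 - 3*A^2 - 3*A^-2 - A^-6; d^4 = A^8 + 4*A^4 + 6 + 4*A^-4 + A^-8; d^5 = -A^10 - 5*A^6 - 10*A^2 - 10*A^-2 - 5*A^-6 - A^-10.
  A^9 * (d) = -A^11 - A^7
  A^7 * (3 + 6*d^2) = 6*A^11 + 15*A^7 + 6*A^3
  A^5 * (26*d + 10*d^3) = -10*A^11 - 56*A^7 - 56*A^3 - 10*A^-1
  A^3 * (21 + 58*d^2 + 5*d^4) = 5*A^11 + 78*A^7 + 167*A^3 + 78*A^-1 + 5*A^-5
  A^1 * (86*d + 39*d^3 + d^5) = -A^11 - 44*A^7 - 213*A^3 - 213*A^-1 - 44*A^-5 - A^-9
  A^-1 * (35 + 80*d^2 + 11*d^4) = 11*A^7 + 124*A^3 + 261*A^-1 + 124*A^-5 + 11*A^-9
  A^-3 * (53*d + 30*d^3 + d^5) = -A^7 - 35*A^3 - 153*A^-1 - 153*A^-5 - 35*A^-9 - A^-13
  A^-5 * (32*d^2 + 4*d^4) = 4*A^3 + 48*A^-1 + 88*A^-5 + 48*A^-9 + 4*A^-13
  A^-7 * (9*d^3) = -9*A^-1 - 27*A^-5 - 27*A^-9 - 9*A^-13
  A^-9 * (d^4) = A^-1 + 4*A^-5 + 6*A^-9 + 4*A^-13 + A^-17
Summing the groups: <K> = -A^11 + 2*A^7 - 3*A^3 + 3*A^-1 - 3*A^-5 + 2*A^-9 - 2*A^-13 + A^-17
Normalise by the writhe: (-A^3)^(-w) = (-A^3)^(-1) = -A^-3, so f(A) = -A^-3 * <K> = A^8 - 2*A^4 + 3 - 3*A^-4 + 3*A^-8 - 2*A^-12 + 2*A^-16 - A^-20.
Substitute A = t^(-1/4), i.e. A^e → t^(-e/4): V(t) = -t^5 + 2*t^4 - 2*t^3 + 3*t^2 - 3*t + 3 - 2*t^-1 + t^-2

Answer: -t^5 + 2*t^4 - 2*t^3 + 3*t^2 - 3*t + 3 - 2*t^-1 + t^-2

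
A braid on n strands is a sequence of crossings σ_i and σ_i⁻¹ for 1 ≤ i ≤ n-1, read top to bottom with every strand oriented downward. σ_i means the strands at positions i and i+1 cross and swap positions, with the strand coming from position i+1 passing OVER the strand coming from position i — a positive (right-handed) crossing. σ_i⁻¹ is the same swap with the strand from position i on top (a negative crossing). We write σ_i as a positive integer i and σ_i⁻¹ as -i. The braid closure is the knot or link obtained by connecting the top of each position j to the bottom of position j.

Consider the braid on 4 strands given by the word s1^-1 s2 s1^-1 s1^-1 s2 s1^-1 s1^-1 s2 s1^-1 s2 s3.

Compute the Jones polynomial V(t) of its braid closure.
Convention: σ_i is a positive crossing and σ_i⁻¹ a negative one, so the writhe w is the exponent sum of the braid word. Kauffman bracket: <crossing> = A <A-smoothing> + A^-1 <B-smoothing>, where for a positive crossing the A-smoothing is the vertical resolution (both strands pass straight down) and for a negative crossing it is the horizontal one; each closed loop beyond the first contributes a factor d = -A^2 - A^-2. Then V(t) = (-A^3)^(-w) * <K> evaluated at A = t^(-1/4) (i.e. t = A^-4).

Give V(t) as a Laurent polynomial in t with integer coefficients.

The presented braid s1^-1 s2 s1^-1 s1^-1 s2 s1^-1 s1^-1 s2 s1^-1 s2 s3 on 4 strands reduces by inverse Markov moves (closure unchanged at each step):
  Destabilize: the word has the form β·s3 where s3 occurs only as the final letter (β ∈ B_3); drop it and the last strand → 3 strands.
Reduced to β = s1^-1 s2 s1^-1 s1^-1 s2 s1^-1 s1^-1 s2 s1^-1 s2 on 3 strands, 10 crossings.
Compute on β:
Braid: s1^-1 s2 s1^-1 s1^-1 s2 s1^-1 s1^-1 s2 s1^-1 s2 on 3 strands, 10 crossings.
Writhe w = (#positive) - (#negative) = 4 - 6 = -2.
State-sum expansion of <K>. There are 2^10 = 1024 states.
Smooth each crossing (0=||, 1=⌣⌢); contribution A^(Σ sign_k(1-2s_k)) * d^(L-1).
Tabulate the states by total A-exponent and number of loops L (A-exp: L × count):
  A^10: L=7 ×1
  A^8: L=6 ×10
  A^6: L=5 ×45
  A^4: L=4 ×118, L=6 ×2
  A^2: L=3 ×193, L=5 ×17
  A^0: L=2 ×192, L=4 ×59, L=6 ×1
  A^-2: L=1 ×95, L=3 ×108, L=5 ×7
  A^-4: L=2 ×95, L=4 ×25
  A^-6: L=3 ×43, L=5 ×2
  A^-8: L=4 ×10
  A^-10: L=5 ×1
Each group contributes A^e * Σ count * d^(L-1):
Powers of d = -A^2 - A^-2: d^2 = A^4 + 2 + A^-4; d^3 = -A^6 - 3*A^2 - 3*A^-2 - A^-6; d^4 = A^8 + 4*A^4 + 6 + 4*A^-4 + A^-8; d^5 = -A^10 - 5*A^6 - 10*A^2 - 10*A^-2 - 5*A^-6 - A^-10; d^6 = A^12 + 6*A^8 + 15*A^4 + 20 + 15*A^-4 + 6*A^-8 + A^-12.
  A^10 * (d^6) = A^22 + 6*A^18 + 15*A^14 + 20*A^10 + 15*A^6 + 6*A^2 + A^-2
  A^8 * (10*d^5) = -10*A^18 - 50*A^14 - 100*A^10 - 100*A^6 - 50*A^2 - 10*A^-2
  A^6 * (45*d^4) = 45*A^14 + 180*A^10 + 270*A^6 + 180*A^2 + 45*A^-2
  A^4 * (118*d^3 + 2*d^5) = -2*A^14 - 128*A^10 - 374*A^6 - 374*A^2 - 128*A^-2 - 2*A^-6
  A^2 * (193*d^2 + 17*d^4) = 17*A^10 + 261*A^6 + 488*A^2 + 261*A^-2 + 17*A^-6
  A^0 * (192*d + 59*d^3 + d^5) = -A^10 - 64*A^6 - 379*A^2 - 379*A^-2 - 64*A^-6 - A^-10
  A^-2 * (95 + 108*d^2 + 7*d^4) = 7*A^6 + 136*A^2 + 353*A^-2 + 136*A^-6 + 7*A^-10
  A^-4 * (95*d + 25*d^3) = -25*A^2 - 170*A^-2 - 170*A^-6 - 25*A^-10
  A^-6 * (43*d^2 + 2*d^4) = 2*A^2 + 51*A^-2 + 98*A^-6 + 51*A^-10 + 2*A^-14
  A^-8 * (10*d^3) = -10*A^-2 - 30*A^-6 - 30*A^-10 - 10*A^-14
  A^-10 * (d^4) = A^-2 + 4*A^-6 + 6*A^-10 + 4*A^-14 + A^-18
Summing the groups: <K> = A^22 - 4*A^18 + 8*A^14 - 12*A^10 + 15*A^6 - 16*A^2 + 15*A^-2 - 11*A^-6 + 8*A^-10 - 4*A^-14 + A^-18
Normalise by the writhe: (-A^3)^(-w) = (-A^3)^(2) = A^6, so f(A) = A^6 * <K> = A^28 - 4*A^24 + 8*A^20 - 12*A^16 + 15*A^12 - 16*A^8 + 15*A^4 - 11 + 8*A^-4 - 4*A^-8 + A^-12.
Substitute A = t^(-1/4), i.e. A^e → t^(-e/4): V(t) = t^3 - 4*t^2 + 8*t - 11 + 15*t^-1 - 16*t^-2 + 15*t^-3 - 12*t^-4 + 8*t^-5 - 4*t^-6 + t^-7

Answer: t^3 - 4*t^2 + 8*t - 11 + 15*t^-1 - 16*t^-2 + 15*t^-3 - 12*t^-4 + 8*t^-5 - 4*t^-6 + t^-7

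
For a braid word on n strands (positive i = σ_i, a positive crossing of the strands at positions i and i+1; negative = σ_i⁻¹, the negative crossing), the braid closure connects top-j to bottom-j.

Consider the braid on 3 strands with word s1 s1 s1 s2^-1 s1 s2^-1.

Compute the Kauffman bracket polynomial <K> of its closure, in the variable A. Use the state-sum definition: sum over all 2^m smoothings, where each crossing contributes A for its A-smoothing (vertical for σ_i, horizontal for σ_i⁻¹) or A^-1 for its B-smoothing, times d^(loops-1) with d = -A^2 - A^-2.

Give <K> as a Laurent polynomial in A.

A^10 - A^6 + 2*A^2 - 2*A^-2 + 2*A^-6 - 2*A^-10 + A^-14

Derivation:
Braid: s1 s1 s1 s2^-1 s1 s2^-1 on 3 strands, 6 crossings.
Writhe w = (#positive) - (#negative) = 4 - 2 = 2.
Computing the Kauffman bracket via state sum. There are 2^6 = 64 states.
For each crossing: s=0 is the vertical smoothing, s=1 horizontal. Crossing k contributes A^(sign_k * (1 - 2*s_k)); loop factor d = -A^2 - A^-2.
Tabulate the states by total A-exponent and number of loops L (A-exp: L × count):
  A^6: L=3 ×1
  A^4: L=2 ×6
  A^2: L=1 ×11, L=3 ×4
  A^0: L=2 ×19, L=4 ×1
  A^-2: L=3 ×15
  A^-4: L=4 ×6
  A^-6: L=5 ×1
Each group contributes A^e * Σ count * d^(L-1):
Powers of d = -A^2 - A^-2: d^2 = A^4 + 2 + A^-4; d^3 = -A^6 - 3*A^2 - 3*A^-2 - A^-6; d^4 = A^8 + 4*A^4 + 6 + 4*A^-4 + A^-8.
  A^6 * (d^2) = A^10 + 2*A^6 + A^2
  A^4 * (6*d) = -6*A^6 - 6*A^2
  A^2 * (11 + 4*d^2) = 4*A^6 + 19*A^2 + 4*A^-2
  A^0 * (19*d + d^3) = -A^6 - 22*A^2 - 22*A^-2 - A^-6
  A^-2 * (15*d^2) = 15*A^2 + 30*A^-2 + 15*A^-6
  A^-4 * (6*d^3) = -6*A^2 - 18*A^-2 - 18*A^-6 - 6*A^-10
  A^-6 * (d^4) = A^2 + 4*A^-2 + 6*A^-6 + 4*A^-10 + A^-14
Summing the groups: <K> = A^10 - A^6 + 2*A^2 - 2*A^-2 + 2*A^-6 - 2*A^-10 + A^-14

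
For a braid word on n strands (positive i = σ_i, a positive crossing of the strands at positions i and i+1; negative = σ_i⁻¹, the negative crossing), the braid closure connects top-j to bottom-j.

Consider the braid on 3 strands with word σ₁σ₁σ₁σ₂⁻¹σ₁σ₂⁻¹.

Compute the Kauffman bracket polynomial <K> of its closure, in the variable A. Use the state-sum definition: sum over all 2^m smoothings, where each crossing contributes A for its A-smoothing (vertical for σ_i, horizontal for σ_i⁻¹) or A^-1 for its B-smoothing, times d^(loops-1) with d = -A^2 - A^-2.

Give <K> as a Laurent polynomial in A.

A^10 - A^6 + 2*A^2 - 2*A^-2 + 2*A^-6 - 2*A^-10 + A^-14

Derivation:
Braid: s1 s1 s1 s2^-1 s1 s2^-1 on 3 strands, 6 crossings.
Writhe w = (#positive) - (#negative) = 4 - 2 = 2.
Computing the Kauffman bracket via state sum. There are 2^6 = 64 states.
Smooth each crossing (0=||, 1=⌣⌢); contribution A^(Σ sign_k(1-2s_k)) * d^(L-1).
Tabulate the states by total A-exponent and number of loops L (A-exp: L × count):
  A^6: L=3 ×1
  A^4: L=2 ×6
  A^2: L=1 ×11, L=3 ×4
  A^0: L=2 ×19, L=4 ×1
  A^-2: L=3 ×15
  A^-4: L=4 ×6
  A^-6: L=5 ×1
Each group contributes A^e * Σ count * d^(L-1):
Powers of d = -A^2 - A^-2: d^2 = A^4 + 2 + A^-4; d^3 = -A^6 - 3*A^2 - 3*A^-2 - A^-6; d^4 = A^8 + 4*A^4 + 6 + 4*A^-4 + A^-8.
  A^6 * (d^2) = A^10 + 2*A^6 + A^2
  A^4 * (6*d) = -6*A^6 - 6*A^2
  A^2 * (11 + 4*d^2) = 4*A^6 + 19*A^2 + 4*A^-2
  A^0 * (19*d + d^3) = -A^6 - 22*A^2 - 22*A^-2 - A^-6
  A^-2 * (15*d^2) = 15*A^2 + 30*A^-2 + 15*A^-6
  A^-4 * (6*d^3) = -6*A^2 - 18*A^-2 - 18*A^-6 - 6*A^-10
  A^-6 * (d^4) = A^2 + 4*A^-2 + 6*A^-6 + 4*A^-10 + A^-14
Summing the groups: <K> = A^10 - A^6 + 2*A^2 - 2*A^-2 + 2*A^-6 - 2*A^-10 + A^-14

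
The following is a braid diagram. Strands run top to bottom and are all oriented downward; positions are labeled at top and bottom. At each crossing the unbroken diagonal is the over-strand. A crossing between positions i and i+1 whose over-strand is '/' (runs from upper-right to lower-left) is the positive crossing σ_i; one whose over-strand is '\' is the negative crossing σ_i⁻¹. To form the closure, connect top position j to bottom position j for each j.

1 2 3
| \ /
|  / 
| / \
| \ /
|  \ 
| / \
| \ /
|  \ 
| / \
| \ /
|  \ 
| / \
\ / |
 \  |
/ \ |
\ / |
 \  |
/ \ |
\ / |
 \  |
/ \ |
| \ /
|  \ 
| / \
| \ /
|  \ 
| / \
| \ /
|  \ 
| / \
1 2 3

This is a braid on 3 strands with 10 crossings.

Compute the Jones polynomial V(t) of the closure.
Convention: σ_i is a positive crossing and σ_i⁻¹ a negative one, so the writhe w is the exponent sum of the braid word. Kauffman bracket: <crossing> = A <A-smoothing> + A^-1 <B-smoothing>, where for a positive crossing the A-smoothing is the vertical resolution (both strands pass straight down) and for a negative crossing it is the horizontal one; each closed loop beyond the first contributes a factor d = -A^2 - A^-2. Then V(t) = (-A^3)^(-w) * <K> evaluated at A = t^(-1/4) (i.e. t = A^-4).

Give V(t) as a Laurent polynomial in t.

Reading the diagram top to bottom ('/'-over between positions i,i+1 = s_i, '\'-over = s_i^-1): braid word = s2 s2^-1 s2^-1 s2^-1 s1^-1 s1^-1 s1^-1 s2^-1 s2^-1 s2^-1.
The presented braid s2 s2^-1 s2^-1 s2^-1 s1^-1 s1^-1 s1^-1 s2^-1 s2^-1 s2^-1 on 3 strands reduces by inverse Markov moves (closure unchanged at each step):
  Deconjugate: the word is γ·β·γ⁻¹ with γ = s2 (prefix) and γ⁻¹ = s2^-1 (suffix); strip both.
Reduced to β = s2^-1 s2^-1 s2^-1 s1^-1 s1^-1 s1^-1 s2^-1 s2^-1 on 3 strands, 8 crossings.
Compute on β:
Braid: s2^-1 s2^-1 s2^-1 s1^-1 s1^-1 s1^-1 s2^-1 s2^-1 on 3 strands, 8 crossings.
Writhe w = (#positive) - (#negative) = 0 - 8 = -8.
Computing the Kauffman bracket via state sum. There are 2^8 = 256 states.
Smooth each crossing (0=||, 1=⌣⌢); contribution A^(Σ sign_k(1-2s_k)) * d^(L-1).
Tabulate the states by total A-exponent and number of loops L (A-exp: L × count):
  A^8: L=7 ×1
  A^6: L=6 ×8
  A^4: L=5 ×28
  A^2: L=4 ×55, L=6 ×1
  A^0: L=3 ×65, L=5 ×5
  A^-2: L=2 ×45, L=4 ×11
  A^-4: L=1 ×15, L=3 ×13
  A^-6: L=2 ×8
  A^-8: L=3 ×1
Each group contributes A^e * Σ count * d^(L-1):
Powers of d = -A^2 - A^-2: d^2 = A^4 + 2 + A^-4; d^3 = -A^6 - 3*A^2 - 3*A^-2 - A^-6; d^4 = A^8 + 4*A^4 + 6 + 4*A^-4 + A^-8; d^5 = -A^10 - 5*A^6 - 10*A^2 - 10*A^-2 - 5*A^-6 - A^-10; d^6 = A^12 + 6*A^8 + 15*A^4 + 20 + 15*A^-4 + 6*A^-8 + A^-12.
  A^8 * (d^6) = A^20 + 6*A^16 + 15*A^12 + 20*A^8 + 15*A^4 + 6 + A^-4
  A^6 * (8*d^5) = -8*A^16 - 40*A^12 - 80*A^8 - 80*A^4 - 40 - 8*A^-4
  A^4 * (28*d^4) = 28*A^12 + 112*A^8 + 168*A^4 + 112 + 28*A^-4
  A^2 * (55*d^3 + d^5) = -A^12 - 60*A^8 - 175*A^4 - 175 - 60*A^-4 - A^-8
  A^0 * (65*d^2 + 5*d^4) = 5*A^8 + 85*A^4 + 160 + 85*A^-4 + 5*A^-8
  A^-2 * (45*d + 11*d^3) = -11*A^4 - 78 - 78*A^-4 - 11*A^-8
  A^-4 * (15 + 13*d^2) = 13 + 41*A^-4 + 13*A^-8
  A^-6 * (8*d) = -8*A^-4 - 8*A^-8
  A^-8 * (d^2) = A^-4 + 2*A^-8 + A^-12
Summing the groups: <K> = A^20 - 2*A^16 + 2*A^12 - 3*A^8 + 2*A^4 - 2 + 2*A^-4 + A^-12
Normalise by the writhe: (-A^3)^(-w) = (-A^3)^(8) = A^24, so f(A) = A^24 * <K> = A^44 - 2*A^40 + 2*A^36 - 3*A^32 + 2*A^28 - 2*A^24 + 2*A^20 + A^12.
Substitute A = t^(-1/4), i.e. A^e → t^(-e/4): V(t) = t^-3 + 2*t^-5 - 2*t^-6 + 2*t^-7 - 3*t^-8 + 2*t^-9 - 2*t^-10 + t^-11

Answer: t^-3 + 2*t^-5 - 2*t^-6 + 2*t^-7 - 3*t^-8 + 2*t^-9 - 2*t^-10 + t^-11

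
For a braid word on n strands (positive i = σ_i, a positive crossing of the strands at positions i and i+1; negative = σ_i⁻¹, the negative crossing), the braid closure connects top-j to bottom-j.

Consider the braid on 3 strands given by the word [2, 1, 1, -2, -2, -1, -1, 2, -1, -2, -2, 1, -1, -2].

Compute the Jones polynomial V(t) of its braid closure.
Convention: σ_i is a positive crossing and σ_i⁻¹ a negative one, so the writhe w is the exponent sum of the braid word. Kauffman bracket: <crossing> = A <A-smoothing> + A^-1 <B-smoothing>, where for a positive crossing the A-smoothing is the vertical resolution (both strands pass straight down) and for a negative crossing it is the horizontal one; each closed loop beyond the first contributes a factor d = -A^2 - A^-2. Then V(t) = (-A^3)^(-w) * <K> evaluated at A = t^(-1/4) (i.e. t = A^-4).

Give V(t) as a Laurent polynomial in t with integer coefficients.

The presented braid s2 s1 s1 s2^-1 s2^-1 s1^-1 s1^-1 s2 s1^-1 s2^-1 s2^-1 s1 s1^-1 s2^-1 on 3 strands reduces by inverse Markov moves (closure unchanged at each step):
  Deconjugate: the word is γ·β·γ⁻¹ with γ = s2 s1 (prefix) and γ⁻¹ = s1^-1 s2^-1 (suffix); strip both.
Reduced to β = s1 s2^-1 s2^-1 s1^-1 s1^-1 s2 s1^-1 s2^-1 s2^-1 s1 on 3 strands, 10 crossings.
Compute on β:
Braid: s1 s2^-1 s2^-1 s1^-1 s1^-1 s2 s1^-1 s2^-1 s2^-1 s1 on 3 strands, 10 crossings.
Writhe w = (#positive) - (#negative) = 3 - 7 = -4.
Computing the Kauffman bracket via state sum. There are 2^10 = 1024 states.
Smooth each crossing (0=||, 1=⌣⌢); contribution A^(Σ sign_k(1-2s_k)) * d^(L-1).
Tabulate the states by total A-exponent and number of loops L (A-exp: L × count):
  A^10: L=6 ×1
  A^8: L=5 ×10
  A^6: L=4 ×43, L=6 ×2
  A^4: L=3 ×98, L=5 ×22
  A^2: L=2 ×118, L=4 ×88, L=6 ×4
  A^0: L=1 ×60, L=3 ×162, L=5 ×30
  A^-2: L=2 ×128, L=4 ×79, L=6 ×3
  A^-4: L=1 ×23, L=3 ×84, L=5 ×13
  A^-6: L=2 ×27, L=4 ×18
  A^-8: L=1 ×2, L=3 ×8
  A^-10: L=2 ×1
Each group contributes A^e * Σ count * d^(L-1):
Powers of d = -A^2 - A^-2: d^2 = A^4 + 2 + A^-4; d^3 = -A^6 - 3*A^2 - 3*A^-2 - A^-6; d^4 = A^8 + 4*A^4 + 6 + 4*A^-4 + A^-8; d^5 = -A^10 - 5*A^6 - 10*A^2 - 10*A^-2 - 5*A^-6 - A^-10.
  A^10 * (d^5) = -A^20 - 5*A^16 - 10*A^12 - 10*A^8 - 5*A^4 - 1
  A^8 * (10*d^4) = 10*A^16 + 40*A^12 + 60*A^8 + 40*A^4 + 10
  A^6 * (43*d^3 + 2*d^5) = -2*A^16 - 53*A^12 - 149*A^8 - 149*A^4 - 53 - 2*A^-4
  A^4 * (98*d^2 + 22*d^4) = 22*A^12 + 186*A^8 + 328*A^4 + 186 + 22*A^-4
  A^2 * (118*d + 88*d^3 + 4*d^5) = -4*A^12 - 108*A^8 - 422*A^4 - 422 - 108*A^-4 - 4*A^-8
  A^0 * (60 + 162*d^2 + 30*d^4) = 30*A^8 + 282*A^4 + 564 + 282*A^-4 + 30*A^-8
  A^-2 * (128*d + 79*d^3 + 3*d^5) = -3*A^8 - 94*A^4 - 395 - 395*A^-4 - 94*A^-8 - 3*A^-12
  A^-4 * (23 + 84*d^2 + 13*d^4) = 13*A^4 + 136 + 269*A^-4 + 136*A^-8 + 13*A^-12
  A^-6 * (27*d + 18*d^3) = -18 - 81*A^-4 - 81*A^-8 - 18*A^-12
  A^-8 * (2 + 8*d^2) = 8*A^-4 + 18*A^-8 + 8*A^-12
  A^-10 * (d) = -A^-8 - A^-12
Summing the groups: <K> = -A^20 + 3*A^16 - 5*A^12 + 6*A^8 - 7*A^4 + 7 - 5*A^-4 + 4*A^-8 - A^-12
Normalise by the writhe: (-A^3)^(-w) = (-A^3)^(4) = A^12, so f(A) = A^12 * <K> = -A^32 + 3*A^28 - 5*A^24 + 6*A^20 - 7*A^16 + 7*A^12 - 5*A^8 + 4*A^4 - 1.
Substitute A = t^(-1/4), i.e. A^e → t^(-e/4): V(t) = -1 + 4*t^-1 - 5*t^-2 + 7*t^-3 - 7*t^-4 + 6*t^-5 - 5*t^-6 + 3*t^-7 - t^-8

Answer: -1 + 4*t^-1 - 5*t^-2 + 7*t^-3 - 7*t^-4 + 6*t^-5 - 5*t^-6 + 3*t^-7 - t^-8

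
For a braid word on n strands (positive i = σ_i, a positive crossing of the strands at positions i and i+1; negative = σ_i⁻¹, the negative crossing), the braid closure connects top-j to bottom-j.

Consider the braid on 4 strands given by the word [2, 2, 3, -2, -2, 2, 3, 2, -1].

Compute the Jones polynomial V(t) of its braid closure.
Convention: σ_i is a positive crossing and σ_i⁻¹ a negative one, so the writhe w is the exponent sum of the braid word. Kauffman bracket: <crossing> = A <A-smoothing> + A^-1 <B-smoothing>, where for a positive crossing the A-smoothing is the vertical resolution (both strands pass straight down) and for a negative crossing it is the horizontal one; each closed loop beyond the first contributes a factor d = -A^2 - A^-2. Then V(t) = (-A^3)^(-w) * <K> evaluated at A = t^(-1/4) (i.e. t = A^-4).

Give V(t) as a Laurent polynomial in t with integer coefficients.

-t^6 + t^5 - t^4 + 2*t^3 - t^2 + t

Derivation:
First cancel adjacent σ_i σ_i⁻¹ pairs (Reidemeister II — same braid, same closure): s2 s2 s3 s2^-1 s2^-1 s2 s3 s2 s1^-1 → s2 s2 s3 s2^-1 s3 s2 s1^-1.
Braid: s2 s2 s3 s2^-1 s3 s2 s1^-1 on 4 strands, 7 crossings.
Writhe w = (#positive) - (#negative) = 5 - 2 = 3.
Enumerate smoothing states for the bracket polynomial. There are 2^7 = 128 states.
Each crossing splits two ways (0=vertical, 1=horizontal). The state's weight is A^(#A-smoothings - #B-smoothings) * d^(loops - 1).
Tabulate the states by total A-exponent and number of loops L (A-exp: L × count):
  A^7: L=2 ×1
  A^5: L=1 ×2, L=3 ×5
  A^3: L=2 ×14, L=4 ×7
  A^1: L=1 ×9, L=3 ×22, L=5 ×4
  A^-1: L=2 ×21, L=4 ×13, L=6 ×1
  A^-3: L=3 ×18, L=5 ×3
  A^-5: L=4 ×7
  A^-7: L=5 ×1
Each group contributes A^e * Σ count * d^(L-1):
Powers of d = -A^2 - A^-2: d^2 = A^4 + 2 + A^-4; d^3 = -A^6 - 3*A^2 - 3*A^-2 - A^-6; d^4 = A^8 + 4*A^4 + 6 + 4*A^-4 + A^-8; d^5 = -A^10 - 5*A^6 - 10*A^2 - 10*A^-2 - 5*A^-6 - A^-10.
  A^7 * (d) = -A^9 - A^5
  A^5 * (2 + 5*d^2) = 5*A^9 + 12*A^5 + 5*A
  A^3 * (14*d + 7*d^3) = -7*A^9 - 35*A^5 - 35*A - 7*A^-3
  A^1 * (9 + 22*d^2 + 4*d^4) = 4*A^9 + 38*A^5 + 77*A + 38*A^-3 + 4*A^-7
  A^-1 * (21*d + 13*d^3 + d^5) = -A^9 - 18*A^5 - 70*A - 70*A^-3 - 18*A^-7 - A^-11
  A^-3 * (18*d^2 + 3*d^4) = 3*A^5 + 30*A + 54*A^-3 + 30*A^-7 + 3*A^-11
  A^-5 * (7*d^3) = -7*A - 21*A^-3 - 21*A^-7 - 7*A^-11
  A^-7 * (d^4) = A + 4*A^-3 + 6*A^-7 + 4*A^-11 + A^-15
Summing the groups: <K> = -A^5 + A - 2*A^-3 + A^-7 - A^-11 + A^-15
Normalise by the writhe: (-A^3)^(-w) = (-A^3)^(-3) = -A^-9, so f(A) = -A^-9 * <K> = A^-4 - A^-8 + 2*A^-12 - A^-16 + A^-20 - A^-24.
Substitute A = t^(-1/4), i.e. A^e → t^(-e/4): V(t) = -t^6 + t^5 - t^4 + 2*t^3 - t^2 + t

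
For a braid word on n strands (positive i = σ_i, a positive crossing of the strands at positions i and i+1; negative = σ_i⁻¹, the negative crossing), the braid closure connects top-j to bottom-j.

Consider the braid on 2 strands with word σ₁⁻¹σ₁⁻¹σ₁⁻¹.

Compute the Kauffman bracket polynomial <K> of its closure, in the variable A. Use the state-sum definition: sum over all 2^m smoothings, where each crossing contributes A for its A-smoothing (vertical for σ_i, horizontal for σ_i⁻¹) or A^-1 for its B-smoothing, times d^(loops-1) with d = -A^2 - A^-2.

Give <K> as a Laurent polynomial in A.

A^7 - A^3 - A^-5

Derivation:
Braid: s1^-1 s1^-1 s1^-1 on 2 strands, 3 crossings.
Writhe w = (#positive) - (#negative) = 0 - 3 = -3.
Enumerate smoothing states for the bracket polynomial. There are 2^3 = 8 states.
For each crossing: s=0 is the vertical smoothing, s=1 horizontal. Crossing k contributes A^(sign_k * (1 - 2*s_k)); loop factor d = -A^2 - A^-2.
  state 000: A-exp=-3, loops=2, term = A^-3 * d^1
  state 001: A-exp=-1, loops=1, term = A^-1 * d^0
  state 010: A-exp=-1, loops=1, term = A^-1 * d^0
  state 011: A-exp=+1, loops=2, term = A^1 * d^1
  state 100: A-exp=-1, loops=1, term = A^-1 * d^0
  state 101: A-exp=+1, loops=2, term = A^1 * d^1
  state 110: A-exp=+1, loops=2, term = A^1 * d^1
  state 111: A-exp=+3, loops=3, term = A^3 * d^2
Collect the terms by A-exponent (count of states per loop number):
Powers of d = -A^2 - A^-2: d^2 = A^4 + 2 + A^-4.
  A^3 * (d^2) = A^7 + 2*A^3 + A^-1
  A^1 * (3*d) = -3*A^3 - 3*A^-1
  A^-1 * (3) = 3*A^-1
  A^-3 * (d) = -A^-1 - A^-5
Summing the groups: <K> = A^7 - A^3 - A^-5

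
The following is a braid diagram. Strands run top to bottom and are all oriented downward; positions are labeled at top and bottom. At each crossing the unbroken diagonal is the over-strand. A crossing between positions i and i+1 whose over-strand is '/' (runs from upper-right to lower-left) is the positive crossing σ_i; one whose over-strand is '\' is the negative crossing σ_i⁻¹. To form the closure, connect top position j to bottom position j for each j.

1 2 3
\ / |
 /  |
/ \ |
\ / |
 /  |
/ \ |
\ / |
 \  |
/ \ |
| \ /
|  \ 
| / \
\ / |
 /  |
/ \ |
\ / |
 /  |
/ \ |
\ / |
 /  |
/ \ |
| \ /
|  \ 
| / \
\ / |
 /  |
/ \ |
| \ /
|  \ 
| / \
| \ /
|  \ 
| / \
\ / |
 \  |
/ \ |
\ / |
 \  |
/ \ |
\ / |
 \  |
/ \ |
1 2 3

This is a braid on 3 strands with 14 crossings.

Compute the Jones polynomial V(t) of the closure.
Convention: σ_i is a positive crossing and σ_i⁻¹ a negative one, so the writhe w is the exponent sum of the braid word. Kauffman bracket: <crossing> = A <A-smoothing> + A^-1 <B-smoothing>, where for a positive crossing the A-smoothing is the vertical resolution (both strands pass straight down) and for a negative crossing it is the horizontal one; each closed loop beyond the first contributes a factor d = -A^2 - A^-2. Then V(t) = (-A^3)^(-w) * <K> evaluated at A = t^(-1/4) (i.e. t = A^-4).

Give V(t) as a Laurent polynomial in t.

Reading the diagram top to bottom ('/'-over between positions i,i+1 = s_i, '\'-over = s_i^-1): braid word = s1 s1 s1^-1 s2^-1 s1 s1 s1 s2^-1 s1 s2^-1 s2^-1 s1^-1 s1^-1 s1^-1.
The presented braid s1 s1 s1^-1 s2^-1 s1 s1 s1 s2^-1 s1 s2^-1 s2^-1 s1^-1 s1^-1 s1^-1 on 3 strands reduces by inverse Markov moves (closure unchanged at each step):
  Deconjugate: the word is γ·β·γ⁻¹ with γ = s1 s1 (prefix) and γ⁻¹ = s1^-1 s1^-1 (suffix); strip both.
Reduced to β = s1^-1 s2^-1 s1 s1 s1 s2^-1 s1 s2^-1 s2^-1 s1^-1 on 3 strands, 10 crossings.
Compute on β:
Braid: s1^-1 s2^-1 s1 s1 s1 s2^-1 s1 s2^-1 s2^-1 s1^-1 on 3 strands, 10 crossings.
Writhe w = (#positive) - (#negative) = 4 - 6 = -2.
State-sum expansion of <K>. There are 2^10 = 1024 states.
For each crossing: s=0 is the vertical smoothing, s=1 horizontal. Crossing k contributes A^(sign_k * (1 - 2*s_k)); loop factor d = -A^2 - A^-2.
Tabulate the states by total A-exponent and number of loops L (A-exp: L × count):
  A^10: L=5 ×1
  A^8: L=4 ×10
  A^6: L=3 ×38, L=5 ×7
  A^4: L=2 ×67, L=4 ×49, L=6 ×4
  A^2: L=1 ×46, L=3 ×130, L=5 ×33, L=7 ×1
  A^0: L=2 ×131, L=4 ×110, L=6 ×11
  A^-2: L=1 ×25, L=3 ×133, L=5 ×51, L=7 ×1
  A^-4: L=2 ×37, L=4 ×72, L=6 ×11
  A^-6: L=3 ×25, L=5 ×19, L=7 ×1
  A^-8: L=4 ×8, L=6 ×2
  A^-10: L=5 ×1
Each group contributes A^e * Σ count * d^(L-1):
Powers of d = -A^2 - A^-2: d^2 = A^4 + 2 + A^-4; d^3 = -A^6 - 3*A^2 - 3*A^-2 - A^-6; d^4 = A^8 + 4*A^4 + 6 + 4*A^-4 + A^-8; d^5 = -A^10 - 5*A^6 - 10*A^2 - 10*A^-2 - 5*A^-6 - A^-10; d^6 = A^12 + 6*A^8 + 15*A^4 + 20 + 15*A^-4 + 6*A^-8 + A^-12.
  A^10 * (d^4) = A^18 + 4*A^14 + 6*A^10 + 4*A^6 + A^2
  A^8 * (10*d^3) = -10*A^14 - 30*A^10 - 30*A^6 - 10*A^2
  A^6 * (38*d^2 + 7*d^4) = 7*A^14 + 66*A^10 + 118*A^6 + 66*A^2 + 7*A^-2
  A^4 * (67*d + 49*d^3 + 4*d^5) = -4*A^14 - 69*A^10 - 254*A^6 - 254*A^2 - 69*A^-2 - 4*A^-6
  A^2 * (46 + 130*d^2 + 33*d^4 + d^6) = A^14 + 39*A^10 + 277*A^6 + 524*A^2 + 277*A^-2 + 39*A^-6 + A^-10
  A^0 * (131*d + 110*d^3 + 11*d^5) = -11*A^10 - 165*A^6 - 571*A^2 - 571*A^-2 - 165*A^-6 - 11*A^-10
  A^-2 * (25 + 133*d^2 + 51*d^4 + d^6) = A^10 + 57*A^6 + 352*A^2 + 617*A^-2 + 352*A^-6 + 57*A^-10 + A^-14
  A^-4 * (37*d + 72*d^3 + 11*d^5) = -11*A^6 - 127*A^2 - 363*A^-2 - 363*A^-6 - 127*A^-10 - 11*A^-14
  A^-6 * (25*d^2 + 19*d^4 + d^6) = A^6 + 25*A^2 + 116*A^-2 + 184*A^-6 + 116*A^-10 + 25*A^-14 + A^-18
  A^-8 * (8*d^3 + 2*d^5) = -2*A^2 - 18*A^-2 - 44*A^-6 - 44*A^-10 - 18*A^-14 - 2*A^-18
  A^-10 * (d^4) = A^-2 + 4*A^-6 + 6*A^-10 + 4*A^-14 + A^-18
Summing the groups: <K> = A^18 - 2*A^14 + 2*A^10 - 3*A^6 + 4*A^2 - 3*A^-2 + 3*A^-6 - 2*A^-10 + A^-14
Normalise by the writhe: (-A^3)^(-w) = (-A^3)^(2) = A^6, so f(A) = A^6 * <K> = A^24 - 2*A^20 + 2*A^16 - 3*A^12 + 4*A^8 - 3*A^4 + 3 - 2*A^-4 + A^-8.
Substitute A = t^(-1/4), i.e. A^e → t^(-e/4): V(t) = t^2 - 2*t + 3 - 3*t^-1 + 4*t^-2 - 3*t^-3 + 2*t^-4 - 2*t^-5 + t^-6

Answer: t^2 - 2*t + 3 - 3*t^-1 + 4*t^-2 - 3*t^-3 + 2*t^-4 - 2*t^-5 + t^-6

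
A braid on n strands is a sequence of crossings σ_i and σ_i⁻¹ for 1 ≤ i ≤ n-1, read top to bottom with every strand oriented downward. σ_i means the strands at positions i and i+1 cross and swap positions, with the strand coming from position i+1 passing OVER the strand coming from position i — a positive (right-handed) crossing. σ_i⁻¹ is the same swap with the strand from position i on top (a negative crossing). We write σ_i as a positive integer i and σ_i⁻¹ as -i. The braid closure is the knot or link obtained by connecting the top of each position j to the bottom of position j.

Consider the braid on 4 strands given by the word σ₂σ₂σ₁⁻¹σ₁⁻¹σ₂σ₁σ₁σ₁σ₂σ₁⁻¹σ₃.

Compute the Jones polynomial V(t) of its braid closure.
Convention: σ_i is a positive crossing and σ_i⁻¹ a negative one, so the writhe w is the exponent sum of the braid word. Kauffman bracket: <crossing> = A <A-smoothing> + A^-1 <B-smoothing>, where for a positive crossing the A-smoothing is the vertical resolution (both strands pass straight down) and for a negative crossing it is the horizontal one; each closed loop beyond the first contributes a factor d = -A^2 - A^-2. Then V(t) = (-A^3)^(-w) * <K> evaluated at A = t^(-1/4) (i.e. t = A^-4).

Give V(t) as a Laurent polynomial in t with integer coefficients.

The presented braid s2 s2 s1^-1 s1^-1 s2 s1 s1 s1 s2 s1^-1 s3 on 4 strands reduces by inverse Markov moves (closure unchanged at each step):
  Destabilize: the word has the form β·s3 where s3 occurs only as the final letter (β ∈ B_3); drop it and the last strand → 3 strands.
Reduced to β = s2 s2 s1^-1 s1^-1 s2 s1 s1 s1 s2 s1^-1 on 3 strands, 10 crossings.
Compute on β:
Braid: s2 s2 s1^-1 s1^-1 s2 s1 s1 s1 s2 s1^-1 on 3 strands, 10 crossings.
Writhe w = (#positive) - (#negative) = 7 - 3 = 4.
State-sum expansion of <K>. There are 2^10 = 1024 states.
Each crossing splits two ways (0=vertical, 1=horizontal). The state's weight is A^(#A-smoothings - #B-smoothings) * d^(loops - 1).
Tabulate the states by total A-exponent and number of loops L (A-exp: L × count):
  A^10: L=4 ×1
  A^8: L=3 ×7, L=5 ×3
  A^6: L=2 ×19, L=4 ×23, L=6 ×3
  A^4: L=1 ×20, L=3 ×75, L=5 ×24, L=7 ×1
  A^2: L=2 ×114, L=4 ×86, L=6 ×10
  A^0: L=1 ×51, L=3 ×155, L=5 ×45, L=7 ×1
  A^-2: L=2 ×102, L=4 ×98, L=6 ×10
  A^-4: L=3 ×89, L=5 ×30, L=7 ×1
  A^-6: L=4 ×41, L=6 ×4
  A^-8: L=5 ×10
  A^-10: L=6 ×1
Each group contributes A^e * Σ count * d^(L-1):
Powers of d = -A^2 - A^-2: d^2 = A^4 + 2 + A^-4; d^3 = -A^6 - 3*A^2 - 3*A^-2 - A^-6; d^4 = A^8 + 4*A^4 + 6 + 4*A^-4 + A^-8; d^5 = -A^10 - 5*A^6 - 10*A^2 - 10*A^-2 - 5*A^-6 - A^-10; d^6 = A^12 + 6*A^8 + 15*A^4 + 20 + 15*A^-4 + 6*A^-8 + A^-12.
  A^10 * (d^3) = -A^16 - 3*A^12 - 3*A^8 - A^4
  A^8 * (7*d^2 + 3*d^4) = 3*A^16 + 19*A^12 + 32*A^8 + 19*A^4 + 3
  A^6 * (19*d + 23*d^3 + 3*d^5) = -3*A^16 - 38*A^12 - 118*A^8 - 118*A^4 - 38 - 3*A^-4
  A^4 * (20 + 75*d^2 + 24*d^4 + d^6) = A^16 + 30*A^12 + 186*A^8 + 334*A^4 + 186 + 30*A^-4 + A^-8
  A^2 * (114*d + 86*d^3 + 10*d^5) = -10*A^12 - 136*A^8 - 472*A^4 - 472 - 136*A^-4 - 10*A^-8
  A^0 * (51 + 155*d^2 + 45*d^4 + d^6) = A^12 + 51*A^8 + 350*A^4 + 651 + 350*A^-4 + 51*A^-8 + A^-12
  A^-2 * (102*d + 98*d^3 + 10*d^5) = -10*A^8 - 148*A^4 - 496 - 496*A^-4 - 148*A^-8 - 10*A^-12
  A^-4 * (89*d^2 + 30*d^4 + d^6) = A^8 + 36*A^4 + 224 + 378*A^-4 + 224*A^-8 + 36*A^-12 + A^-16
  A^-6 * (41*d^3 + 4*d^5) = -4*A^4 - 61 - 163*A^-4 - 163*A^-8 - 61*A^-12 - 4*A^-16
  A^-8 * (10*d^4) = 10 + 40*A^-4 + 60*A^-8 + 40*A^-12 + 10*A^-16
  A^-10 * (d^5) = -1 - 5*A^-4 - 10*A^-8 - 10*A^-12 - 5*A^-16 - A^-20
Summing the groups: <K> = -A^12 + 3*A^8 - 4*A^4 + 6 - 5*A^-4 + 5*A^-8 - 4*A^-12 + 2*A^-16 - A^-20
Normalise by the writhe: (-A^3)^(-w) = (-A^3)^(-4) = A^-12, so f(A) = A^-12 * <K> = -1 + 3*A^-4 - 4*A^-8 + 6*A^-12 - 5*A^-16 + 5*A^-20 - 4*A^-24 + 2*A^-28 - A^-32.
Substitute A = t^(-1/4), i.e. A^e → t^(-e/4): V(t) = -t^8 + 2*t^7 - 4*t^6 + 5*t^5 - 5*t^4 + 6*t^3 - 4*t^2 + 3*t - 1

Answer: -t^8 + 2*t^7 - 4*t^6 + 5*t^5 - 5*t^4 + 6*t^3 - 4*t^2 + 3*t - 1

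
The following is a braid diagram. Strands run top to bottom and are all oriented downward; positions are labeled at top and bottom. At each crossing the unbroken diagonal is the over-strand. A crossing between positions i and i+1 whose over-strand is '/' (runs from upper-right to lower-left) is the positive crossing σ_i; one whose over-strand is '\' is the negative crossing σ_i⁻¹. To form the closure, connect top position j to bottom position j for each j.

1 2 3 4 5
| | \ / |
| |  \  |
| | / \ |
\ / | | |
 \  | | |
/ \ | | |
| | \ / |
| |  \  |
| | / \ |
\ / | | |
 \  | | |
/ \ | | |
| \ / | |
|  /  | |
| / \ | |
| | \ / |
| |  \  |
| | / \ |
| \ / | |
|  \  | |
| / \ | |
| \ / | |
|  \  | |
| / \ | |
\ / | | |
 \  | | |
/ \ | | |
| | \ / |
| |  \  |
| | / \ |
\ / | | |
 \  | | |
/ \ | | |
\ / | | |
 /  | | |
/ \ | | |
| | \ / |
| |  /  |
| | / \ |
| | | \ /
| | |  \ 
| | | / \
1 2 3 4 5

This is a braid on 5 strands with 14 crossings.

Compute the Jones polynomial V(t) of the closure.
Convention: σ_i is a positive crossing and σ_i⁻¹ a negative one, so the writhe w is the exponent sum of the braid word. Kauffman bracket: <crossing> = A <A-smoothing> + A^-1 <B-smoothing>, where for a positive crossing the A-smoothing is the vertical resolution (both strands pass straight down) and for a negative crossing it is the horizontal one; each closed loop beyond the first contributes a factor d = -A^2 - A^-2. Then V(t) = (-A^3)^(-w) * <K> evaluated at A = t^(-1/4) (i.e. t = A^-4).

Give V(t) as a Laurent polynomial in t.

t^-2 - t^-3 + 3*t^-4 - 3*t^-5 + 4*t^-6 - 4*t^-7 + 2*t^-8 - 2*t^-9 + t^-10

Derivation:
Reading the diagram top to bottom ('/'-over between positions i,i+1 = s_i, '\'-over = s_i^-1): braid word = s3^-1 s1^-1 s3^-1 s1^-1 s2 s3^-1 s2^-1 s2^-1 s1^-1 s3^-1 s1^-1 s1 s3 s4^-1.
The presented braid s3^-1 s1^-1 s3^-1 s1^-1 s2 s3^-1 s2^-1 s2^-1 s1^-1 s3^-1 s1^-1 s1 s3 s4^-1 on 5 strands reduces by inverse Markov moves (closure unchanged at each step):
  Destabilize: the word has the form β·s4^-1 where s4^-1 occurs only as the final letter (β ∈ B_4); drop it and the last strand → 4 strands.
  Deconjugate: the word is γ·β·γ⁻¹ with γ = s3^-1 (prefix) and γ⁻¹ = s3 (suffix); strip both.
  Deconjugate: the word is γ·β·γ⁻¹ with γ = s1^-1 (prefix) and γ⁻¹ = s1 (suffix); strip both.
Reduced to β = s3^-1 s1^-1 s2 s3^-1 s2^-1 s2^-1 s1^-1 s3^-1 s1^-1 on 4 strands, 9 crossings.
Compute on β:
Braid: s3^-1 s1^-1 s2 s3^-1 s2^-1 s2^-1 s1^-1 s3^-1 s1^-1 on 4 strands, 9 crossings.
Writhe w = (#positive) - (#negative) = 1 - 8 = -7.
Computing the Kauffman bracket via state sum. There are 2^9 = 512 states.
Smooth each crossing (0=||, 1=⌣⌢); contribution A^(Σ sign_k(1-2s_k)) * d^(L-1).
Tabulate the states by total A-exponent and number of loops L (A-exp: L × count):
  A^9: L=6 ×1
  A^7: L=5 ×9
  A^5: L=4 ×34, L=6 ×2
  A^3: L=3 ×67, L=5 ×17
  A^1: L=2 ×69, L=4 ×56, L=6 ×1
  A^-1: L=1 ×30, L=3 ×88, L=5 ×8
  A^-3: L=2 ×61, L=4 ×23
  A^-5: L=1 ×9, L=3 ×26, L=5 ×1
  A^-7: L=2 ×6, L=4 ×3
  A^-9: L=3 ×1
Each group contributes A^e * Σ count * d^(L-1):
Powers of d = -A^2 - A^-2: d^2 = A^4 + 2 + A^-4; d^3 = -A^6 - 3*A^2 - 3*A^-2 - A^-6; d^4 = A^8 + 4*A^4 + 6 + 4*A^-4 + A^-8; d^5 = -A^10 - 5*A^6 - 10*A^2 - 10*A^-2 - 5*A^-6 - A^-10.
  A^9 * (d^5) = -A^19 - 5*A^15 - 10*A^11 - 10*A^7 - 5*A^3 - A^-1
  A^7 * (9*d^4) = 9*A^15 + 36*A^11 + 54*A^7 + 36*A^3 + 9*A^-1
  A^5 * (34*d^3 + 2*d^5) = -2*A^15 - 44*A^11 - 122*A^7 - 122*A^3 - 44*A^-1 - 2*A^-5
  A^3 * (67*d^2 + 17*d^4) = 17*A^11 + 135*A^7 + 236*A^3 + 135*A^-1 + 17*A^-5
  A^1 * (69*d + 56*d^3 + d^5) = -A^11 - 61*A^7 - 247*A^3 - 247*A^-1 - 61*A^-5 - A^-9
  A^-1 * (30 + 88*d^2 + 8*d^4) = 8*A^7 + 120*A^3 + 254*A^-1 + 120*A^-5 + 8*A^-9
  A^-3 * (61*d + 23*d^3) = -23*A^3 - 130*A^-1 - 130*A^-5 - 23*A^-9
  A^-5 * (9 + 26*d^2 + d^4) = A^3 + 30*A^-1 + 67*A^-5 + 30*A^-9 + A^-13
  A^-7 * (6*d + 3*d^3) = -3*A^-1 - 15*A^-5 - 15*A^-9 - 3*A^-13
  A^-9 * (d^2) = A^-5 + 2*A^-9 + A^-13
Summing the groups: <K> = -A^19 + 2*A^15 - 2*A^11 + 4*A^7 - 4*A^3 + 3*A^-1 - 3*A^-5 + A^-9 - A^-13
Normalise by the writhe: (-A^3)^(-w) = (-A^3)^(7) = -A^21, so f(A) = -A^21 * <K> = A^40 - 2*A^36 + 2*A^32 - 4*A^28 + 4*A^24 - 3*A^20 + 3*A^16 - A^12 + A^8.
Substitute A = t^(-1/4), i.e. A^e → t^(-e/4): V(t) = t^-2 - t^-3 + 3*t^-4 - 3*t^-5 + 4*t^-6 - 4*t^-7 + 2*t^-8 - 2*t^-9 + t^-10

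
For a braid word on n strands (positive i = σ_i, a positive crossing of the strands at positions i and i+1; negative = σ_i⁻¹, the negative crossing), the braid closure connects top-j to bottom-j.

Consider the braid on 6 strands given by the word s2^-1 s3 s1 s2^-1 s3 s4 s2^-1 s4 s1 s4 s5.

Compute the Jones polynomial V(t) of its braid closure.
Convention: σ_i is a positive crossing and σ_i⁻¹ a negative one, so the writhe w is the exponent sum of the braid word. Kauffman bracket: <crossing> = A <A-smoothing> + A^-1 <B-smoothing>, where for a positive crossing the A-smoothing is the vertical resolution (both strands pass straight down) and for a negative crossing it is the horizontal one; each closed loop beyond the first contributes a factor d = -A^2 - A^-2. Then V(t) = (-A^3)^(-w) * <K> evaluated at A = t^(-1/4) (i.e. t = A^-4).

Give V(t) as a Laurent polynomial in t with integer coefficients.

-t^8 + 3*t^7 - 5*t^6 + 8*t^5 - 10*t^4 + 10*t^3 - 10*t^2 + 8*t - 4 + 3*t^-1 - t^-2

Derivation:
The presented braid s2^-1 s3 s1 s2^-1 s3 s4 s2^-1 s4 s1 s4 s5 on 6 strands reduces by inverse Markov moves (closure unchanged at each step):
  Destabilize: the word has the form β·s5 where s5 occurs only as the final letter (β ∈ B_5); drop it and the last strand → 5 strands.
Reduced to β = s2^-1 s3 s1 s2^-1 s3 s4 s2^-1 s4 s1 s4 on 5 strands, 10 crossings.
Compute on β:
Braid: s2^-1 s3 s1 s2^-1 s3 s4 s2^-1 s4 s1 s4 on 5 strands, 10 crossings.
Writhe w = (#positive) - (#negative) = 7 - 3 = 4.
Enumerate smoothing states for the bracket polynomial. There are 2^10 = 1024 states.
Smooth each crossing (0=||, 1=⌣⌢); contribution A^(Σ sign_k(1-2s_k)) * d^(L-1).
Tabulate the states by total A-exponent and number of loops L (A-exp: L × count):
  A^10: L=6 ×1
  A^8: L=5 ×10
  A^6: L=4 ×42, L=6 ×3
  A^4: L=3 ×95, L=5 ×24, L=7 ×1
  A^2: L=2 ×117, L=4 ×86, L=6 ×7
  A^0: L=1 ×63, L=3 ×157, L=5 ×32
  A^-2: L=2 ×120, L=4 ×87, L=6 ×3
  A^-4: L=3 ×99, L=5 ×21
  A^-6: L=4 ×43, L=6 ×2
  A^-8: L=5 ×10
  A^-10: L=6 ×1
Each group contributes A^e * Σ count * d^(L-1):
Powers of d = -A^2 - A^-2: d^2 = A^4 + 2 + A^-4; d^3 = -A^6 - 3*A^2 - 3*A^-2 - A^-6; d^4 = A^8 + 4*A^4 + 6 + 4*A^-4 + A^-8; d^5 = -A^10 - 5*A^6 - 10*A^2 - 10*A^-2 - 5*A^-6 - A^-10; d^6 = A^12 + 6*A^8 + 15*A^4 + 20 + 15*A^-4 + 6*A^-8 + A^-12.
  A^10 * (d^5) = -A^20 - 5*A^16 - 10*A^12 - 10*A^8 - 5*A^4 - 1
  A^8 * (10*d^4) = 10*A^16 + 40*A^12 + 60*A^8 + 40*A^4 + 10
  A^6 * (42*d^3 + 3*d^5) = -3*A^16 - 57*A^12 - 156*A^8 - 156*A^4 - 57 - 3*A^-4
  A^4 * (95*d^2 + 24*d^4 + d^6) = A^16 + 30*A^12 + 206*A^8 + 354*A^4 + 206 + 30*A^-4 + A^-8
  A^2 * (117*d + 86*d^3 + 7*d^5) = -7*A^12 - 121*A^8 - 445*A^4 - 445 - 121*A^-4 - 7*A^-8
  A^0 * (63 + 157*d^2 + 32*d^4) = 32*A^8 + 285*A^4 + 569 + 285*A^-4 + 32*A^-8
  A^-2 * (120*d + 87*d^3 + 3*d^5) = -3*A^8 - 102*A^4 - 411 - 411*A^-4 - 102*A^-8 - 3*A^-12
  A^-4 * (99*d^2 + 21*d^4) = 21*A^4 + 183 + 324*A^-4 + 183*A^-8 + 21*A^-12
  A^-6 * (43*d^3 + 2*d^5) = -2*A^4 - 53 - 149*A^-4 - 149*A^-8 - 53*A^-12 - 2*A^-16
  A^-8 * (10*d^4) = 10 + 40*A^-4 + 60*A^-8 + 40*A^-12 + 10*A^-16
  A^-10 * (d^5) = -1 - 5*A^-4 - 10*A^-8 - 10*A^-12 - 5*A^-16 - A^-20
Summing the groups: <K> = -A^20 + 3*A^16 - 4*A^12 + 8*A^8 - 10*A^4 + 10 - 10*A^-4 + 8*A^-8 - 5*A^-12 + 3*A^-16 - A^-20
Normalise by the writhe: (-A^3)^(-w) = (-A^3)^(-4) = A^-12, so f(A) = A^-12 * <K> = -A^8 + 3*A^4 - 4 + 8*A^-4 - 10*A^-8 + 10*A^-12 - 10*A^-16 + 8*A^-20 - 5*A^-24 + 3*A^-28 - A^-32.
Substitute A = t^(-1/4), i.e. A^e → t^(-e/4): V(t) = -t^8 + 3*t^7 - 5*t^6 + 8*t^5 - 10*t^4 + 10*t^3 - 10*t^2 + 8*t - 4 + 3*t^-1 - t^-2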